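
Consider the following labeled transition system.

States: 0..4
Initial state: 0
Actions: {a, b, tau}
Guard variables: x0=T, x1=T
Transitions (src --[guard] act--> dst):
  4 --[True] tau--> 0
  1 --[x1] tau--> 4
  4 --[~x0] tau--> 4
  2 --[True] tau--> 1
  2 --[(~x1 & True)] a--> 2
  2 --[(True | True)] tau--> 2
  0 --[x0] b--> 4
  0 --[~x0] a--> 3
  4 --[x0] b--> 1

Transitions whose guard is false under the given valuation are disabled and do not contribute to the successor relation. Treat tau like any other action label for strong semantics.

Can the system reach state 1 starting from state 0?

Answer: REACHABLE

Trace:
After dropping false guards: 6 live edges.
Layer 0: {0}
Layer 1: {4}  now seen {0,4}
Layer 2: {1}  now seen {0,1,4}
Reach set: {0,1,4}
Path to 1: b·b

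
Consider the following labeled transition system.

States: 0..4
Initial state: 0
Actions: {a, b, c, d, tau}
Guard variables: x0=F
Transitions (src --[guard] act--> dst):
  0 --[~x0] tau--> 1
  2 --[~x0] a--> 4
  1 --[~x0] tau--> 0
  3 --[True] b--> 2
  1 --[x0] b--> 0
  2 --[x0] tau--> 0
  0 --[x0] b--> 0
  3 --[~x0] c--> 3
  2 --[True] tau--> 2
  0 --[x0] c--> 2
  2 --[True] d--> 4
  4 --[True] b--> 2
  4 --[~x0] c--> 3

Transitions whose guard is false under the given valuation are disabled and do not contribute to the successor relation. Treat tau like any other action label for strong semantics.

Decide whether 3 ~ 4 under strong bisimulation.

Answer: BISIMILAR

Working:
Bisimulation quotient by refinement:
  round 0: {{0,1,2,3,4}}
  round 1: {{0,1},{2},{3,4}}
Fixed point at round 2; 3 class(es).
3∈{3,4}, 4∈{3,4}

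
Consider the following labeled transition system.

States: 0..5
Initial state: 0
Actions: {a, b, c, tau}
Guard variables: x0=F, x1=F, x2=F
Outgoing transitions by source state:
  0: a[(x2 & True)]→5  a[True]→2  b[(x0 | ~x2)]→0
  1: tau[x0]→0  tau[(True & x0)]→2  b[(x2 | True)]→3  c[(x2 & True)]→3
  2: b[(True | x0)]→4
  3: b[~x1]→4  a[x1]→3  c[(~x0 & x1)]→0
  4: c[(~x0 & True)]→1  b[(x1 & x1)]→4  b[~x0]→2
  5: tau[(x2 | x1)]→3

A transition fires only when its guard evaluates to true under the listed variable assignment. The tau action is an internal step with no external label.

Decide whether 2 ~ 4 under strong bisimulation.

Refine partition for ~:
  round 0: {{0,1,2,3,4,5}}
  round 1: {{0},{1,2,3},{4},{5}}
  round 2: {{0},{1},{2,3},{4},{5}}
Fixed point at round 3; 5 class(es).
2∈{2,3}, 4∈{4}

Answer: NOT BISIMILAR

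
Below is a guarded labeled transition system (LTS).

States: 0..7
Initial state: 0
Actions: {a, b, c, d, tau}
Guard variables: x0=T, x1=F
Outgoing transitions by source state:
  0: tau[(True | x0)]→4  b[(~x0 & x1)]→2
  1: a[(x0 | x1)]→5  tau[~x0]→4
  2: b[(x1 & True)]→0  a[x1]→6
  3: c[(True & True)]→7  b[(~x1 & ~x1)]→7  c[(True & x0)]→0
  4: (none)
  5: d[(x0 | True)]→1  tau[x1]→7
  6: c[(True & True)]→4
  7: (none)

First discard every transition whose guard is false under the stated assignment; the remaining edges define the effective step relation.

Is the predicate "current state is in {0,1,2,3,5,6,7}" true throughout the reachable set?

Answer: INVARIANT VIOLATED at state 4

Analysis:
Safe = {0,1,2,3,5,6,7}
Reach set: {0,4}
  0: safe
  4: outside
counterexample path to 4: tau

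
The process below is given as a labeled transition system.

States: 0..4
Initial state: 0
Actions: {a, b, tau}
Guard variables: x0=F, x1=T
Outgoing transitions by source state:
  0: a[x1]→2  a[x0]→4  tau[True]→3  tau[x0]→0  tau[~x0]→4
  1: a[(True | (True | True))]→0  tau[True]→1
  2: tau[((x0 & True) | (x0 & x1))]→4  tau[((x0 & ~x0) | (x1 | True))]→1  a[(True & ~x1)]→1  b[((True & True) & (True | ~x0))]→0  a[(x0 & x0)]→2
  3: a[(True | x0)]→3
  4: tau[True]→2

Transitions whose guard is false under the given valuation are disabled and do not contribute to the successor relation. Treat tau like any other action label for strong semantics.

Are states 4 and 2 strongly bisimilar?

Answer: NOT BISIMILAR

Working:
Compute ~ classes (split until stable):
  P[0] = {{0,1,2,3,4}}
  P[1] = {{0,1},{2},{3},{4}}
  P[2] = {{0},{1},{2},{3},{4}}
stable after 3 split(s): 5 block(s)
4∈{4}, 2∈{2}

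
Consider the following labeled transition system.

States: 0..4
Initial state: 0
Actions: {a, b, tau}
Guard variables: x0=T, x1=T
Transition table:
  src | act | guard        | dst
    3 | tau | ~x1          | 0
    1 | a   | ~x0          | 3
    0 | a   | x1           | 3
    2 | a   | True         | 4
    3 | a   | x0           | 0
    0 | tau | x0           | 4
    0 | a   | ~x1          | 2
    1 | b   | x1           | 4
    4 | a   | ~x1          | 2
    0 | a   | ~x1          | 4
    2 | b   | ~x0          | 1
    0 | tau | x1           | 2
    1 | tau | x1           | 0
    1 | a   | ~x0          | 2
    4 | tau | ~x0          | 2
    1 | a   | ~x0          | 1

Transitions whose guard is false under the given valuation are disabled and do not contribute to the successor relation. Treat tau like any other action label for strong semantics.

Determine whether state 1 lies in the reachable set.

Answer: UNREACHABLE

Trace:
Guard filter leaves 7 enabled edge(s).
Layer 0: {0}
Layer 1: {2,3,4}  cumulative {0,2,3,4}
R = {0,2,3,4}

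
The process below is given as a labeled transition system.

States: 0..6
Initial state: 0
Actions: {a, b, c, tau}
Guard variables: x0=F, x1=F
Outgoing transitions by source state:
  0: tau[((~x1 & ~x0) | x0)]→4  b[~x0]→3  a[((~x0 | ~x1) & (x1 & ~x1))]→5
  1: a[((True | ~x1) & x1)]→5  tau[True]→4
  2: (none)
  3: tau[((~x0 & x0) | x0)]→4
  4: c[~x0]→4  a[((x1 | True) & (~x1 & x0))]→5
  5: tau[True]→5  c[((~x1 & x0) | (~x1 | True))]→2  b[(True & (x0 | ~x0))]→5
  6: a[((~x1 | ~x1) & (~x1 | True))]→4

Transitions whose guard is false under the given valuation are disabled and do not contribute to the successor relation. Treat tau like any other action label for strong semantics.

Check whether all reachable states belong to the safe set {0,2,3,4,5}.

Answer: INVARIANT HOLDS

Analysis:
Allowed set {0,2,3,4,5}
Reachable = {0,3,4}
  0: ✓
  3: ✓
  4: ✓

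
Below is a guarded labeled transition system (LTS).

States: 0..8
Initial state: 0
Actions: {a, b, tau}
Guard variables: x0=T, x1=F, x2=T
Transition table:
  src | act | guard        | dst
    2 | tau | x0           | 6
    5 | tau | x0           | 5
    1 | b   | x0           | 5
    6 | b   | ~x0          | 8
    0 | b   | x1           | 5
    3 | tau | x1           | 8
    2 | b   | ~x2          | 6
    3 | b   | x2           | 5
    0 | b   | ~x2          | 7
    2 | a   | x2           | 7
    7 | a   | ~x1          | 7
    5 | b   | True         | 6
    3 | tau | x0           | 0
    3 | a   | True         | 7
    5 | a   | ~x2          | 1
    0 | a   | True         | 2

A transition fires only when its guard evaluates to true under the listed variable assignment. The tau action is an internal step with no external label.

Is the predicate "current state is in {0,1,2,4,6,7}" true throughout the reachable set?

Allowed set {0,1,2,4,6,7}
Reach set: {0,2,6,7}
  0: safe
  2: safe
  6: safe
  7: safe

Answer: INVARIANT HOLDS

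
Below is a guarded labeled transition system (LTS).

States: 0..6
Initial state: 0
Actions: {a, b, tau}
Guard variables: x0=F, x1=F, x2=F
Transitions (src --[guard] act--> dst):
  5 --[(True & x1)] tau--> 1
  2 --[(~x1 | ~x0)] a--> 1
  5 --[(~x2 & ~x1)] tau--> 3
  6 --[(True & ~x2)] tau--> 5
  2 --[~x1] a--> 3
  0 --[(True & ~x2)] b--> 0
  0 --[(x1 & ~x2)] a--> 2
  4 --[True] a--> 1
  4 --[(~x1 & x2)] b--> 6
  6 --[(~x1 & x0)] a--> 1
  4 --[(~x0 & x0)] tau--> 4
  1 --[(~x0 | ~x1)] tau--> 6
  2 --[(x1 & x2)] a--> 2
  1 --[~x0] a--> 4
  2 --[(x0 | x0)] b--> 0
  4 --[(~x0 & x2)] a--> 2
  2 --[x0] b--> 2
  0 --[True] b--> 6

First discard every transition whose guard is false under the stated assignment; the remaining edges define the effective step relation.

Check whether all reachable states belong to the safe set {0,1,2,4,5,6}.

Inv-set: {0,1,2,4,5,6}
Reachable = {0,3,5,6}
  0: ok
  3: VIOLATES
  5: ok
  6: ok
counterexample path to 3: b·tau·tau

Answer: INVARIANT VIOLATED at state 3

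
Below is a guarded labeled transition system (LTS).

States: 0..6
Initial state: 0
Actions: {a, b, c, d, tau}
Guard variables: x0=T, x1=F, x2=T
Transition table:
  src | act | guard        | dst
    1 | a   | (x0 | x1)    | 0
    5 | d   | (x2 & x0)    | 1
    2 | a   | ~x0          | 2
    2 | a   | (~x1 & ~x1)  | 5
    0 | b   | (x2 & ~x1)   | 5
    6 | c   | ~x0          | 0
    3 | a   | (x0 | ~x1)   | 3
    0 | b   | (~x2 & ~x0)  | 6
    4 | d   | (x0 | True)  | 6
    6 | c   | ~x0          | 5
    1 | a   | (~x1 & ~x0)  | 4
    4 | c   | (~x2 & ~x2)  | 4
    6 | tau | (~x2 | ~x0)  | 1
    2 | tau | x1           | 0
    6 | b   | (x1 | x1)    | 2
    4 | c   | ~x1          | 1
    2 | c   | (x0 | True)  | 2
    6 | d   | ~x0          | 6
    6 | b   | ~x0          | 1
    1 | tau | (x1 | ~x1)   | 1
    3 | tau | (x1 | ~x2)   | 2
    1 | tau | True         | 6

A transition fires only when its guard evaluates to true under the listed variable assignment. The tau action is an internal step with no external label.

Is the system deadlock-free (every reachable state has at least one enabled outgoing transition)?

Reach set: {0,1,5,6}
  0: b→5  [deg 1]
  1: a→0  tau→1  tau→6  [deg 3]
  5: d→1  [deg 1]
  6: ∅  [deadlock]
witness 6: b·d·tau

Answer: DEADLOCK at state 6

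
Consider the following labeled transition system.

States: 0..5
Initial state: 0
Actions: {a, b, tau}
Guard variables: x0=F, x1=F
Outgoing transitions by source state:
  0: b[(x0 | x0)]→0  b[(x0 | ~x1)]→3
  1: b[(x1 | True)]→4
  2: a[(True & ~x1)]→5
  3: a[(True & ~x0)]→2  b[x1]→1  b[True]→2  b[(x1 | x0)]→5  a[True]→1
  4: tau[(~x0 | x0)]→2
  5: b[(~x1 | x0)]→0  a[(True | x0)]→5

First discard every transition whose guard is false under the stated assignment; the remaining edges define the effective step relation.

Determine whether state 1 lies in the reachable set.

Answer: REACHABLE

Analysis:
After dropping false guards: 9 live edges.
L0 = {0}
L1 = {3}  cumulative {0,3}
L2 = {1,2}  cumulative {0,1,2,3}
L3 = {4,5}  cumulative {0,1,2,3,4,5}
Reachable = {0,1,2,3,4,5}
Path to 1: b·a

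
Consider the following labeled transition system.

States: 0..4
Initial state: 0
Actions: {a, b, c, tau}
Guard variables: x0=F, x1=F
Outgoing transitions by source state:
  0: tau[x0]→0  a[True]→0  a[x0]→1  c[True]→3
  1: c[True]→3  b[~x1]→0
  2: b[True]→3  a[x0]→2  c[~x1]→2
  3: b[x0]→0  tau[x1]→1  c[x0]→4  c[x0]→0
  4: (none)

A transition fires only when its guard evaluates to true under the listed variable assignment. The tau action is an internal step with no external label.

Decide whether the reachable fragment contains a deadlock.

Reach set: {0,3}
  0: a→0  c→3  [2 exit(s)]
  3: ∅  [no exit]
trace reaching 3: c

Answer: DEADLOCK at state 3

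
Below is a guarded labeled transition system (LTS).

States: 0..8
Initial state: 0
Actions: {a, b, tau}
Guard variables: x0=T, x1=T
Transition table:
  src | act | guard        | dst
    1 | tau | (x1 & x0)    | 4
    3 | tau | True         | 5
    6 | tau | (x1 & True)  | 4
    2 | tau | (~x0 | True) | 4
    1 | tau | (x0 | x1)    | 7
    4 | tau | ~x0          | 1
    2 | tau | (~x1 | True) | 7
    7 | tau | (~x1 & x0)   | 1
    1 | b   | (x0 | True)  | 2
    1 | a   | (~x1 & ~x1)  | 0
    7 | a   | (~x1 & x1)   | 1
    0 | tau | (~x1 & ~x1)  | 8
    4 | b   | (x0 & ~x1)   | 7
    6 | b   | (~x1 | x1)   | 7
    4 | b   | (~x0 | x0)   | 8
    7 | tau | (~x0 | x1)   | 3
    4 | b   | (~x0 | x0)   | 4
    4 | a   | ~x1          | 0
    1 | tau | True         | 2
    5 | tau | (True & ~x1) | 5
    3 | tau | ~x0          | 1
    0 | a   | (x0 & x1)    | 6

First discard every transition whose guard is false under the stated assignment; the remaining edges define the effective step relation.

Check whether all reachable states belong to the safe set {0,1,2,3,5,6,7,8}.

Answer: INVARIANT VIOLATED at state 4

Working:
Inv-set: {0,1,2,3,5,6,7,8}
Reachable = {0,3,4,5,6,7,8}
  0: ok
  3: ok
  4: ✗ unsafe
  5: ok
  6: ok
  7: ok
  8: ok
counterexample path to 4: a·tau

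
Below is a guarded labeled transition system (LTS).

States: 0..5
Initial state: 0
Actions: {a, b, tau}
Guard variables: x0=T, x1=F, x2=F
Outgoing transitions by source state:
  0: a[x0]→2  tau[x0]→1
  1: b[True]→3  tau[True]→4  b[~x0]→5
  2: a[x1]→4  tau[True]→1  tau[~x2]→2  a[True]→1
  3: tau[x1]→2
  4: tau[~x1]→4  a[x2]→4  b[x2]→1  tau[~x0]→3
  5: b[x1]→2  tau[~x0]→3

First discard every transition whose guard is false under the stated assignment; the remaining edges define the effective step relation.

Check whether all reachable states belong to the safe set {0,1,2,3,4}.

Answer: INVARIANT HOLDS

Analysis:
Safe = {0,1,2,3,4}
Reach set: {0,1,2,3,4}
  0: ✓
  1: ✓
  2: ✓
  3: ✓
  4: ✓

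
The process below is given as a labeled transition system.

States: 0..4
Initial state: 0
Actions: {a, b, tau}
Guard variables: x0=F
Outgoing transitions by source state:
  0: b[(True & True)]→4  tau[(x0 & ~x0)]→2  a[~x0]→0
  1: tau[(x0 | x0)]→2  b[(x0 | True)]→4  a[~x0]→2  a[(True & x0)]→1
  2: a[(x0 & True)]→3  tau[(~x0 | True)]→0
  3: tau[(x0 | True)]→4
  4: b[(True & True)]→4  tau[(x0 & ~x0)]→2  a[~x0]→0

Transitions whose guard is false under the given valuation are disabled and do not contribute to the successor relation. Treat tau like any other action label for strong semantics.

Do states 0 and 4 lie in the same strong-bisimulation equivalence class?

Refine partition for ~:
  P[0] = {{0,1,2,3,4}}
  P[1] = {{0,1,4},{2,3}}
  P[2] = {{0,4},{1},{2,3}}
3 equivalence class(es) (converged in 3)
[0]={0,4}  [4]={0,4}

Answer: BISIMILAR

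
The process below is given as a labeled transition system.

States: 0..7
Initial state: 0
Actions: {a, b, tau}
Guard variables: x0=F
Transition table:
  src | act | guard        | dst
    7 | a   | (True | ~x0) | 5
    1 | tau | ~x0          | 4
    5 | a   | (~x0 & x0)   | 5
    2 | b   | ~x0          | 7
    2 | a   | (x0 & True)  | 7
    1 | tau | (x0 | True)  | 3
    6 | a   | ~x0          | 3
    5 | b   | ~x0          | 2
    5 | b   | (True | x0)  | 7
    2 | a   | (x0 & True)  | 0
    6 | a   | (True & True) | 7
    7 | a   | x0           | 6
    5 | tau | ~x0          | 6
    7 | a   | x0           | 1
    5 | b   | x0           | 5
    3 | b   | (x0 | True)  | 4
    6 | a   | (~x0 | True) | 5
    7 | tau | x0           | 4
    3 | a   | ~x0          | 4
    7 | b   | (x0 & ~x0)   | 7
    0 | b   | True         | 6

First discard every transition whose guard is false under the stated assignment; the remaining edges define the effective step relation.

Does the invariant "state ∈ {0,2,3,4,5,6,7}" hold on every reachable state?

Answer: INVARIANT HOLDS

Trace:
Inv-set: {0,2,3,4,5,6,7}
Reach set: {0,2,3,4,5,6,7}
  0: ✓
  2: ✓
  3: ✓
  4: ✓
  5: ✓
  6: ✓
  7: ✓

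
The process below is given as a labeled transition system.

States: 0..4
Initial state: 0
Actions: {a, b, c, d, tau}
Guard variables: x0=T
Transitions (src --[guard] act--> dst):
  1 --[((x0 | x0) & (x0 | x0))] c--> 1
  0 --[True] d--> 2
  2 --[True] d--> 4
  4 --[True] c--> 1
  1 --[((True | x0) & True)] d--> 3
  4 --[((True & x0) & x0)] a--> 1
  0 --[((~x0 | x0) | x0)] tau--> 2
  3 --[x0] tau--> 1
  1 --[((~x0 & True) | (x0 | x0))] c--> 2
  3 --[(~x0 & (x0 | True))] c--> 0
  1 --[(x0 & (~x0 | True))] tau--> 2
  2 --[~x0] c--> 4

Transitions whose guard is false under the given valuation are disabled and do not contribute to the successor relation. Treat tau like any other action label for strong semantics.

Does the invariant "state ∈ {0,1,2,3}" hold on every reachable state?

Allowed set {0,1,2,3}
Reachable = {0,1,2,3,4}
  0: ✓
  1: ✓
  2: ✓
  3: ✓
  4: VIOLATES
witness against invariant: d·d → 4

Answer: INVARIANT VIOLATED at state 4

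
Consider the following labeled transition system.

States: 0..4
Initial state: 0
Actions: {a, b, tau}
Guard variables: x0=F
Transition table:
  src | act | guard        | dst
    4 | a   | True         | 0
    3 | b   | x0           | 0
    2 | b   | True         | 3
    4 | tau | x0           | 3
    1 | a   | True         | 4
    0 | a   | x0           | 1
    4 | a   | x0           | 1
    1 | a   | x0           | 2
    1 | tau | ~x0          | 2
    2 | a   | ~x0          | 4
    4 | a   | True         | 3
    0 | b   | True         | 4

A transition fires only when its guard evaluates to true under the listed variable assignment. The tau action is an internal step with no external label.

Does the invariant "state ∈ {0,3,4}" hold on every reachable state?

Allowed set {0,3,4}
Reachable = {0,3,4}
  0: ✓
  3: ✓
  4: ✓

Answer: INVARIANT HOLDS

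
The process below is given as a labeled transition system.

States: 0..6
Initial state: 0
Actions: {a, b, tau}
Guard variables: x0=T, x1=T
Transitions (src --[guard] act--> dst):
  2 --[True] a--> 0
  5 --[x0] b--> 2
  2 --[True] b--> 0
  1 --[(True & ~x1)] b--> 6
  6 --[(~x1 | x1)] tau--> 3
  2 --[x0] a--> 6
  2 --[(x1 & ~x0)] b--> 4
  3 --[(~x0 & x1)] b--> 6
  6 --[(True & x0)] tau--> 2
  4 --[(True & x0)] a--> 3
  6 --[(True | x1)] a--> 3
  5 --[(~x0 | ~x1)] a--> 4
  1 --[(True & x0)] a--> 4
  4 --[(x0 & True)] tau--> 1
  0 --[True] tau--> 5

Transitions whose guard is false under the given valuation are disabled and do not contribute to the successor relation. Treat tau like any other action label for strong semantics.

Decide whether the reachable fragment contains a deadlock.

Reachable = {0,2,3,5,6}
  0: tau→5  [1 out]
  2: a→0  a→6  b→0  [3 out]
  3: ∅  [no exit]
  5: b→2  [1 out]
  6: a→3  tau→2  tau→3  [3 out]
witness 3: tau·b·a·tau

Answer: DEADLOCK at state 3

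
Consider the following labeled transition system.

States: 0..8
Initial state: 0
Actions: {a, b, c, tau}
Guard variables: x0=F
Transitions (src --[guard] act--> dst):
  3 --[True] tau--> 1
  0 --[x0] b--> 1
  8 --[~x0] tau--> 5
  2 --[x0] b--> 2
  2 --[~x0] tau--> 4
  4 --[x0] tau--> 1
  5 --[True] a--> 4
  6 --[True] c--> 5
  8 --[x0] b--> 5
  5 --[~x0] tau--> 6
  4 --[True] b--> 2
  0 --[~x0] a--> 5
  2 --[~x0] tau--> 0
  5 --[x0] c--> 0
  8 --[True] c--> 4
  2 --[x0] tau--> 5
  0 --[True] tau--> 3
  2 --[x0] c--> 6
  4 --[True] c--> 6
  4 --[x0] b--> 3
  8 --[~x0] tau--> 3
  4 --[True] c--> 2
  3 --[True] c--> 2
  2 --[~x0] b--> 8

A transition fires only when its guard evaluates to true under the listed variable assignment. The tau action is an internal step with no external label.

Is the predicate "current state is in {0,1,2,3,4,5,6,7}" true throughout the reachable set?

Allowed set {0,1,2,3,4,5,6,7}
Reachable = {0,1,2,3,4,5,6,8}
  0: safe
  1: safe
  2: safe
  3: safe
  4: safe
  5: safe
  6: safe
  8: ✗ unsafe
counterexample path to 8: tau·c·b

Answer: INVARIANT VIOLATED at state 8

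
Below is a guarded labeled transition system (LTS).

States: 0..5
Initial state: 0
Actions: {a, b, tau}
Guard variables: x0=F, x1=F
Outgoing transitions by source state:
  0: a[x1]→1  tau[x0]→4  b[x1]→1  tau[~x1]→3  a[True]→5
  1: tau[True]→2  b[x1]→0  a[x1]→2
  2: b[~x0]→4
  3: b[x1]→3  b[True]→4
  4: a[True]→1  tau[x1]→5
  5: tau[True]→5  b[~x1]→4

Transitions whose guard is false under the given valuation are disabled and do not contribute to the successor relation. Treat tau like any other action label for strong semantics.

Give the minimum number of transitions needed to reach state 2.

Answer: 4

Working:
Layered search for 2:
  depth 0: {0}
  depth 1: {3,5}
  depth 2: {4}
  depth 3: {1}
  depth 4: {2}
first hit 2 at d=4 via a·b·a·tau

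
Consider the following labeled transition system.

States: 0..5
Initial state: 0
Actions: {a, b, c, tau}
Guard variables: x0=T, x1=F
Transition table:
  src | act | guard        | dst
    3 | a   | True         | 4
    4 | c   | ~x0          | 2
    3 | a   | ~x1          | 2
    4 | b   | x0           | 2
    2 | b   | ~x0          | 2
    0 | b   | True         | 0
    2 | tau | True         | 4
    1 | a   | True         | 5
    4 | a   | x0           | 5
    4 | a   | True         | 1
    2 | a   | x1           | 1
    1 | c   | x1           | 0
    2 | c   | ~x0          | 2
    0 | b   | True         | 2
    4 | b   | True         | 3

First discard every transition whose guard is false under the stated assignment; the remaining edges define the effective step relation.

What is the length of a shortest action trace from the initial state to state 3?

Answer: 3

Trace:
BFS to 3:
  depth 0: {0}
  depth 1: {2}
  depth 2: {4}
  depth 3: {1,3,5}
first hit 3 at d=3 via b·tau·b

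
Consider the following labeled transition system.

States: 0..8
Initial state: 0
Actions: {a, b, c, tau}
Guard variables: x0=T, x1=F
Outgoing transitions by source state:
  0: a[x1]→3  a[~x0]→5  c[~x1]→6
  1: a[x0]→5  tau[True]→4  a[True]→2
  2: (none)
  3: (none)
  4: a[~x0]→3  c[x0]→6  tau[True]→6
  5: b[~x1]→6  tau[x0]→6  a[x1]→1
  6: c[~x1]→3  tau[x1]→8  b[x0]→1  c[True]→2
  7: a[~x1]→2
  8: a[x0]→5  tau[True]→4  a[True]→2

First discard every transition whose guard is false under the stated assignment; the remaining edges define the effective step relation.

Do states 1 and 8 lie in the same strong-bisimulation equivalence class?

Refine partition for ~:
  P[0] = {{0,1,2,3,4,5,6,7,8}}
  P[1] = {{0},{1,8},{2,3},{4},{5},{6},{7}}
Fixed point at round 2; 7 class(es).
1∈{1,8}, 8∈{1,8}

Answer: BISIMILAR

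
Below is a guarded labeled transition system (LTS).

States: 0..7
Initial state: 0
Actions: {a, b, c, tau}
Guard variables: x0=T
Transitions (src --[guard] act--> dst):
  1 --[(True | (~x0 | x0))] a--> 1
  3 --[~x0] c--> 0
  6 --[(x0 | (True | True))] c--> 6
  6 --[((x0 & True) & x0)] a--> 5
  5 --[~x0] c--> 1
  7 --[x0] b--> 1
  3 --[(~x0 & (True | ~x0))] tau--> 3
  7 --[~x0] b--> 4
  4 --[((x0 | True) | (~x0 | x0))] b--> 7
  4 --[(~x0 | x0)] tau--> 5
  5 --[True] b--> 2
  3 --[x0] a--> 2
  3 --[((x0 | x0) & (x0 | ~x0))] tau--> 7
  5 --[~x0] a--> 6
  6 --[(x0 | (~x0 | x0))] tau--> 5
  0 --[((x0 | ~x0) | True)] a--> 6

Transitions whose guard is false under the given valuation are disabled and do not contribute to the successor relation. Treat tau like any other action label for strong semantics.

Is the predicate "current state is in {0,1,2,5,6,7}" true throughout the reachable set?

Safe = {0,1,2,5,6,7}
Reach set: {0,2,5,6}
  0: ok
  2: ok
  5: ok
  6: ok

Answer: INVARIANT HOLDS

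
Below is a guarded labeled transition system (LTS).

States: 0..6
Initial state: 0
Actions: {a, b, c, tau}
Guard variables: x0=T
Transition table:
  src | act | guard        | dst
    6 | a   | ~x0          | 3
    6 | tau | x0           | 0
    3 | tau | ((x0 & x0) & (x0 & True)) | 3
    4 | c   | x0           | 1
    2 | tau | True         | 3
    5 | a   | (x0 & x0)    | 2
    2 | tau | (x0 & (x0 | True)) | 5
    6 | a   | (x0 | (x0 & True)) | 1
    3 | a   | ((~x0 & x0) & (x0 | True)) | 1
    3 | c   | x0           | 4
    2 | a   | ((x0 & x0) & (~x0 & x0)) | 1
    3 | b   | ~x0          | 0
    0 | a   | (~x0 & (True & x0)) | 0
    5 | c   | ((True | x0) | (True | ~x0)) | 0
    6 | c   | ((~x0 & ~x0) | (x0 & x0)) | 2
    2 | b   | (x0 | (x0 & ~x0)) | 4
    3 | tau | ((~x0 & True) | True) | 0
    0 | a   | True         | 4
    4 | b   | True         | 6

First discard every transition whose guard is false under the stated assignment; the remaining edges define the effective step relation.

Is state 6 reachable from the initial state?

14 transition(s) survive guard evaluation.
depth 0: {0}
depth 1: {4}  total {0,4}
depth 2: {1,6}  total {0,1,4,6}
depth 3: {2}  total {0,1,2,4,6}
depth 4: {3,5}  total {0,1,2,3,4,5,6}
R = {0,1,2,3,4,5,6}
witness 6: a·b

Answer: REACHABLE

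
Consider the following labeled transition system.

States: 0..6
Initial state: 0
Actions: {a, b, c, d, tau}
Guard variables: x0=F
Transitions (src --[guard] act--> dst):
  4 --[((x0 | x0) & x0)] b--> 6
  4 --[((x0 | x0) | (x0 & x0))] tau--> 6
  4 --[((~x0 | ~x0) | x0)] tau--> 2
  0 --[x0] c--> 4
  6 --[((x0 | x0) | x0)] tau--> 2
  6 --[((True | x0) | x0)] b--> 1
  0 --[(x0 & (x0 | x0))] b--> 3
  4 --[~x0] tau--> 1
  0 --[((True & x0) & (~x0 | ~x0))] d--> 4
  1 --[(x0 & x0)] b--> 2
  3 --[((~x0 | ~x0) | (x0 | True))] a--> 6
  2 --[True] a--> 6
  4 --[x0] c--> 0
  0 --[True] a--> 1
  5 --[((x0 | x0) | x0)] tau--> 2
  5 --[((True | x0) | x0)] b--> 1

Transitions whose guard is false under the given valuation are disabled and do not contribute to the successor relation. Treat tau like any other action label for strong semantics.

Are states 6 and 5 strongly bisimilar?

Answer: BISIMILAR

Analysis:
Bisimulation quotient by refinement:
  π0 = {{0,1,2,3,4,5,6}}
  π1 = {{0,2,3},{1},{4},{5,6}}
  π2 = {{0},{1},{2,3},{4},{5,6}}
stable after 3 split(s): 5 block(s)
class of 6: {5,6}; class of 5: {5,6}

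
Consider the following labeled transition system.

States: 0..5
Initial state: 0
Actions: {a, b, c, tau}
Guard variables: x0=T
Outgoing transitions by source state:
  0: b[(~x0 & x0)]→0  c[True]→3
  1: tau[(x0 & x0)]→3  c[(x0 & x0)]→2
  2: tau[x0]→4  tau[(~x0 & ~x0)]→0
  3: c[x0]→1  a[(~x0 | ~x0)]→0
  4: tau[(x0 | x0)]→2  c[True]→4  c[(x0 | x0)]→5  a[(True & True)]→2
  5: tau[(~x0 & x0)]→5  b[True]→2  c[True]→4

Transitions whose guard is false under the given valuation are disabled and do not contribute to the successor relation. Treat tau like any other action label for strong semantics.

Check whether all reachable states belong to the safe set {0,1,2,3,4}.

Answer: INVARIANT VIOLATED at state 5

Analysis:
Allowed set {0,1,2,3,4}
Reach set: {0,1,2,3,4,5}
  0: ok
  1: ok
  2: ok
  3: ok
  4: ok
  5: ✗ unsafe
witness against invariant: c·c·c·tau·c → 5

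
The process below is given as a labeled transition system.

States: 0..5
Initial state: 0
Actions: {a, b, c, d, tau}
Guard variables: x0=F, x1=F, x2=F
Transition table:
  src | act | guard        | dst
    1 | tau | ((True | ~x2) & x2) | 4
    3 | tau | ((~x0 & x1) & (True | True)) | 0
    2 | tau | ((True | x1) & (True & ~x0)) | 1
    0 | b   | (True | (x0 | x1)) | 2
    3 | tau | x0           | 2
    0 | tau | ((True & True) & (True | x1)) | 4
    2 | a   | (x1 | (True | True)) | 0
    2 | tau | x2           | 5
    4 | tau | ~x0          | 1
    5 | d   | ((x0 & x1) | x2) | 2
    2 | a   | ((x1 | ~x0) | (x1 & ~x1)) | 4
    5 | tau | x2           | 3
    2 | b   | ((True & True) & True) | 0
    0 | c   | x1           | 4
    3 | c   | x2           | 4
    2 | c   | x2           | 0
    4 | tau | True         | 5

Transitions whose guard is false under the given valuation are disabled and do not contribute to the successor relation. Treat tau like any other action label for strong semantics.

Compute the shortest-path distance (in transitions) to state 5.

Answer: 2

Trace:
Layered search for 5:
  L0 = {0}
  L1 = {2,4}
  L2 = {1,5}
first hit 5 at d=2 via tau·tau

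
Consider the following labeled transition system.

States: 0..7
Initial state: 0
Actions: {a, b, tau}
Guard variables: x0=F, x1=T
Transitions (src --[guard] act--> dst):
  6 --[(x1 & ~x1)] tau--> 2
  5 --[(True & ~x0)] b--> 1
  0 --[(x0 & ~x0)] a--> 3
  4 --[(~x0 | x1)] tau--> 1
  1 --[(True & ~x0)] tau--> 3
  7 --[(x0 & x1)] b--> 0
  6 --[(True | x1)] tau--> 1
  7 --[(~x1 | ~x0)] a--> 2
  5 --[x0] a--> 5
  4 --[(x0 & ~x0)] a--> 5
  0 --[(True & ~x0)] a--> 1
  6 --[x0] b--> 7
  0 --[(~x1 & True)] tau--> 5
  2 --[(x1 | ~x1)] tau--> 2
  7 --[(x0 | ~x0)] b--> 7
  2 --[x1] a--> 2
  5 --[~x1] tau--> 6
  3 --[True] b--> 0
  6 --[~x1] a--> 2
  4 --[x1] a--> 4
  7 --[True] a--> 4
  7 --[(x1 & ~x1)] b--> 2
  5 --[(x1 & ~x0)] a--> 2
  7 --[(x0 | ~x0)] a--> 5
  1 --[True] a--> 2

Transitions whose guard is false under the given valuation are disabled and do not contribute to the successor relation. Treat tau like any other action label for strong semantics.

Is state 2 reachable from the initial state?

Answer: REACHABLE

Analysis:
Guard filter leaves 15 enabled edge(s).
L0 = {0}
L1 = {1}  total {0,1}
L2 = {2,3}  total {0,1,2,3}
R = {0,1,2,3}
witness 2: a·a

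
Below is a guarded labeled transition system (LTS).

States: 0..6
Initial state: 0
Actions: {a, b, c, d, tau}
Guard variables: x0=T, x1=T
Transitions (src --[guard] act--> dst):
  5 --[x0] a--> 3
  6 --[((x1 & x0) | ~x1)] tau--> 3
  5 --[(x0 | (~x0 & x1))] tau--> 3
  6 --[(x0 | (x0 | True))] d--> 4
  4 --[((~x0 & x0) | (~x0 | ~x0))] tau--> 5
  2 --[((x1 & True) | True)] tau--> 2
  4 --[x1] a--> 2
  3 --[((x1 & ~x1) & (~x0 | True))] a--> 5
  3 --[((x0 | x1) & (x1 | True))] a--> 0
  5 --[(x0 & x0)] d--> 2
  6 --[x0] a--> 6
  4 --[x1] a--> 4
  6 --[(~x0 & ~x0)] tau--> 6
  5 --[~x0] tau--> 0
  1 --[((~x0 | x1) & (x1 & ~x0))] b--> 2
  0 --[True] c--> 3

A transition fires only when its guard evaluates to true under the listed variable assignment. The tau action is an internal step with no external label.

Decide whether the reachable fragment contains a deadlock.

Answer: DEADLOCK-FREE

Trace:
R = {0,3}
  0: c→3  [1 out]
  3: a→0  [1 out]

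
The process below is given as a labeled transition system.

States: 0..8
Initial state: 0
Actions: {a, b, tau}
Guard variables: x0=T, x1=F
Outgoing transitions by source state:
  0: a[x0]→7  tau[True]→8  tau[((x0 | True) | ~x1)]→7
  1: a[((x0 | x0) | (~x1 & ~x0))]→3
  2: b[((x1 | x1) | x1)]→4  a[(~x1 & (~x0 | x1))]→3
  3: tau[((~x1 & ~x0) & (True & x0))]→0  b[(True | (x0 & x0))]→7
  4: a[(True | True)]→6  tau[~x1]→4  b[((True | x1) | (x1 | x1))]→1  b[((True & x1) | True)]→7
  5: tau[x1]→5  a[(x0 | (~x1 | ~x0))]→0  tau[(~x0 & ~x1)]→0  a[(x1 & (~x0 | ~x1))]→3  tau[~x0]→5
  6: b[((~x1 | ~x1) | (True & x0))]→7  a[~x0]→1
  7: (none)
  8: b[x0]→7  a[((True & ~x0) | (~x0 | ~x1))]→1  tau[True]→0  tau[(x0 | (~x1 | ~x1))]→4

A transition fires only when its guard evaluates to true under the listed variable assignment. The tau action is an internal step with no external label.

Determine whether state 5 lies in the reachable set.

Answer: UNREACHABLE

Trace:
15 transition(s) survive guard evaluation.
depth 0: {0}
depth 1: {7,8}  total {0,7,8}
depth 2: {1,4}  total {0,1,4,7,8}
depth 3: {3,6}  total {0,1,3,4,6,7,8}
Reachable = {0,1,3,4,6,7,8}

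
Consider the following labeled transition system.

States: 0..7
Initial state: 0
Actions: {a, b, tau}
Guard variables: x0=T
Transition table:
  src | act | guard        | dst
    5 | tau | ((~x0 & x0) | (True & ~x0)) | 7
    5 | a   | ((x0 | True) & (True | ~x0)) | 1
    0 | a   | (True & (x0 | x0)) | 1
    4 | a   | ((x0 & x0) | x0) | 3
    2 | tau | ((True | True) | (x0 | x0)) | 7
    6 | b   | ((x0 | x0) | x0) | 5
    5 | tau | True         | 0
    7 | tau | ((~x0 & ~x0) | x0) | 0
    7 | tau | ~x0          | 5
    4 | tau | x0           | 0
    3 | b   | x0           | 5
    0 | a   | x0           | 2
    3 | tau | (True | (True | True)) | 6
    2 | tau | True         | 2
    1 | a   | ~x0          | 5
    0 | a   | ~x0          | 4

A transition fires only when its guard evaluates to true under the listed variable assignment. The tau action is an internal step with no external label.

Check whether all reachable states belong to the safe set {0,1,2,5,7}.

Inv-set: {0,1,2,5,7}
Reachable = {0,1,2,7}
  0: safe
  1: safe
  2: safe
  7: safe

Answer: INVARIANT HOLDS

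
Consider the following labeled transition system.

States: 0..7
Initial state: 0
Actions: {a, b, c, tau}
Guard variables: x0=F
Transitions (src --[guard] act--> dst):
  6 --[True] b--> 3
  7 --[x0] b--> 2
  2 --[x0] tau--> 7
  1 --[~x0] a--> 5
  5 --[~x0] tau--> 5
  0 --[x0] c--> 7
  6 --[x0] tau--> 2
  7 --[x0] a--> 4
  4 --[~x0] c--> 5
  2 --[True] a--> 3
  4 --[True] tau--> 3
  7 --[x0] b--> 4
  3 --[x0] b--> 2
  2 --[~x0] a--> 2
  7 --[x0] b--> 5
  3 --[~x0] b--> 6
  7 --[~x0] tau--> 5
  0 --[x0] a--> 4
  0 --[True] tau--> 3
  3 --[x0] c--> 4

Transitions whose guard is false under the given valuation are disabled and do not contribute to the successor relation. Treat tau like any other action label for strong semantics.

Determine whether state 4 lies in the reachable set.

After dropping false guards: 10 live edges.
depth 0: {0}
depth 1: {3}  total {0,3}
depth 2: {6}  total {0,3,6}
Reach set: {0,3,6}

Answer: UNREACHABLE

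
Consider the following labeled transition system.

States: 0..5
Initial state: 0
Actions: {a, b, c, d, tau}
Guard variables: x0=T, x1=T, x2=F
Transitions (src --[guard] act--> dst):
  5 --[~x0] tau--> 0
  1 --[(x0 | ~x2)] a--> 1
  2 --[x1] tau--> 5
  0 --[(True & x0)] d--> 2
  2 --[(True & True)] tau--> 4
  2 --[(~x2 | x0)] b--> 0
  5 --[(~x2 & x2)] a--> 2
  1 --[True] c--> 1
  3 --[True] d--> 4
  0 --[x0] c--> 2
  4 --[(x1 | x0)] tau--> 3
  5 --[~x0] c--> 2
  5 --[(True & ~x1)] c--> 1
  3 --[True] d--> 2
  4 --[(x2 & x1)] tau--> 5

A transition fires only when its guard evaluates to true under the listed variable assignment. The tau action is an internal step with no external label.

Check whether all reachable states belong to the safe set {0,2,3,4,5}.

Inv-set: {0,2,3,4,5}
Reach set: {0,2,3,4,5}
  0: safe
  2: safe
  3: safe
  4: safe
  5: safe

Answer: INVARIANT HOLDS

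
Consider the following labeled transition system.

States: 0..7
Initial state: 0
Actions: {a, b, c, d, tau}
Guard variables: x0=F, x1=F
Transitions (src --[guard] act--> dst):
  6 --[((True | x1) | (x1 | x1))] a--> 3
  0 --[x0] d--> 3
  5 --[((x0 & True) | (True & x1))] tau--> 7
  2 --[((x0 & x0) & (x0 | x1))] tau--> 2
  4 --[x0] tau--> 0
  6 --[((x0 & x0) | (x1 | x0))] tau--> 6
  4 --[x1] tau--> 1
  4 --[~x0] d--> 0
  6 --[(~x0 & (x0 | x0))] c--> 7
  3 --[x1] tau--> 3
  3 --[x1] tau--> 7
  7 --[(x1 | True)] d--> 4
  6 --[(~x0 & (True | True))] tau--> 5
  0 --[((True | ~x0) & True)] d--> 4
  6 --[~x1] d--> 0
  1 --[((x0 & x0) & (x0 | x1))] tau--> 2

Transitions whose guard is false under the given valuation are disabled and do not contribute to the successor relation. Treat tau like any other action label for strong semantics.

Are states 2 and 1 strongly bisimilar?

Bisimulation quotient by refinement:
  P[0] = {{0,1,2,3,4,5,6,7}}
  P[1] = {{0,4,7},{1,2,3,5},{6}}
Fixed point at round 2; 3 class(es).
[2]={1,2,3,5}  [1]={1,2,3,5}

Answer: BISIMILAR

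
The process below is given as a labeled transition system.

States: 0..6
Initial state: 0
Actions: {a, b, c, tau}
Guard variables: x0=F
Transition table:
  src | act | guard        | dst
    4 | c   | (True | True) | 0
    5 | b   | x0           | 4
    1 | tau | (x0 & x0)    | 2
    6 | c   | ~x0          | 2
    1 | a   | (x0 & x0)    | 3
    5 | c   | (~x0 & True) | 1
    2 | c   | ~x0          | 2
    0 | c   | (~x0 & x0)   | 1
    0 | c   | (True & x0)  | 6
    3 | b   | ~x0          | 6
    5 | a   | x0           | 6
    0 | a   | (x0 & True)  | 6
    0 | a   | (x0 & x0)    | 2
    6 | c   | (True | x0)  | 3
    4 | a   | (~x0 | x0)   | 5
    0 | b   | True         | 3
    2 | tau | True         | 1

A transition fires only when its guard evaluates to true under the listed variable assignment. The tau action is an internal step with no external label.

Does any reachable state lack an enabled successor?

Reachable = {0,1,2,3,6}
  0: b→3  [1 out]
  1: ∅  [no exit]
  2: c→2  tau→1  [2 out]
  3: b→6  [1 out]
  6: c→2  c→3  [2 out]
witness 1: b·b·c·tau

Answer: DEADLOCK at state 1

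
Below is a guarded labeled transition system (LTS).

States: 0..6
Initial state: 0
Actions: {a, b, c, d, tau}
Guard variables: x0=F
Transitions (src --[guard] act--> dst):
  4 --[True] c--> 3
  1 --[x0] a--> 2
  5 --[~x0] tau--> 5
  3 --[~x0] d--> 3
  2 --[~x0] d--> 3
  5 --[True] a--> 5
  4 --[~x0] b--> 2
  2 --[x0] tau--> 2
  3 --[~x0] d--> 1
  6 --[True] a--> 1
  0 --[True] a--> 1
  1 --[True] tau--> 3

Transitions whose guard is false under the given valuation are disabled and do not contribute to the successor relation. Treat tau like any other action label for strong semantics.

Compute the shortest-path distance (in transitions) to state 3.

Answer: 2

Trace:
Breadth-first toward 3:
  L0 = {0}
  L1 = {1}
  L2 = {3}
first hit 3 at d=2 via a·tau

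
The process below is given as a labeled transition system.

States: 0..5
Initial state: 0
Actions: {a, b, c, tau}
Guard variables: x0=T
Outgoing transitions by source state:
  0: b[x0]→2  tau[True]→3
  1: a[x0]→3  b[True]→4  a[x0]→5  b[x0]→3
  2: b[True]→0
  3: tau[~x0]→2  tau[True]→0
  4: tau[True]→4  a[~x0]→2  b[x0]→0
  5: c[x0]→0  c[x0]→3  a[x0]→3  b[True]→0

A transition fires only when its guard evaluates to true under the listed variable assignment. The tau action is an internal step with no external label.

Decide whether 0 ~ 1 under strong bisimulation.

Compute ~ classes (split until stable):
  π0 = {{0,1,2,3,4,5}}
  π1 = {{0,4},{1},{2},{3},{5}}
  π2 = {{0},{1},{2},{3},{4},{5}}
stable after 3 split(s): 6 block(s)
class of 0: {0}; class of 1: {1}

Answer: NOT BISIMILAR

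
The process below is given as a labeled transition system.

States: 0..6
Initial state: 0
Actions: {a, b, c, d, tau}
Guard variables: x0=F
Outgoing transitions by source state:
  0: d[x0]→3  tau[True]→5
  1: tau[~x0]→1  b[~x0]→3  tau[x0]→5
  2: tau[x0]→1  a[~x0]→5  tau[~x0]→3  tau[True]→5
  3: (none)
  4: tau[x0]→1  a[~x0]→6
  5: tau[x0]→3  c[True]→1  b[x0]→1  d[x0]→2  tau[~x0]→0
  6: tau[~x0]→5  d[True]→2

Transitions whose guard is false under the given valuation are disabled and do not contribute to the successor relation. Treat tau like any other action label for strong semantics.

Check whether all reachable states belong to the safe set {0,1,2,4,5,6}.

Inv-set: {0,1,2,4,5,6}
R = {0,1,3,5}
  0: safe
  1: safe
  3: VIOLATES
  5: safe
reach 3 via tau·c·b — violates

Answer: INVARIANT VIOLATED at state 3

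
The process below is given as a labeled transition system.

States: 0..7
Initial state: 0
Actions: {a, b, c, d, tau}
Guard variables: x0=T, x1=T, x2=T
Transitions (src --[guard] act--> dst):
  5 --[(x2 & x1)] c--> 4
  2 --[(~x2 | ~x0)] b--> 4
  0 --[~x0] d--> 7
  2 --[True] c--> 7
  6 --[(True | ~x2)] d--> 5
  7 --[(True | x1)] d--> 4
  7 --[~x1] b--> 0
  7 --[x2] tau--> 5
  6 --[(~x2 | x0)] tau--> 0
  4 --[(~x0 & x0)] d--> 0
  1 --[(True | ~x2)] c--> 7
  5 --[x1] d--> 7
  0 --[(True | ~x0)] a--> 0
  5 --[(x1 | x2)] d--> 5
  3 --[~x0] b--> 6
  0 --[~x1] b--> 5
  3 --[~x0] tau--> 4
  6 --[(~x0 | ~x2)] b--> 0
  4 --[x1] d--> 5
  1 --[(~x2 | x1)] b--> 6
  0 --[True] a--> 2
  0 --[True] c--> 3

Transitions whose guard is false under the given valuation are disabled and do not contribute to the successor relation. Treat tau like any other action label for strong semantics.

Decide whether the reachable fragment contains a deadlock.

Reach set: {0,2,3,4,5,7}
  0: a→0  a→2  c→3  [deg 3]
  2: c→7  [deg 1]
  3: ∅  [no exit]
  4: d→5  [deg 1]
  5: c→4  d→5  d→7  [deg 3]
  7: d→4  tau→5  [deg 2]
trace reaching 3: c

Answer: DEADLOCK at state 3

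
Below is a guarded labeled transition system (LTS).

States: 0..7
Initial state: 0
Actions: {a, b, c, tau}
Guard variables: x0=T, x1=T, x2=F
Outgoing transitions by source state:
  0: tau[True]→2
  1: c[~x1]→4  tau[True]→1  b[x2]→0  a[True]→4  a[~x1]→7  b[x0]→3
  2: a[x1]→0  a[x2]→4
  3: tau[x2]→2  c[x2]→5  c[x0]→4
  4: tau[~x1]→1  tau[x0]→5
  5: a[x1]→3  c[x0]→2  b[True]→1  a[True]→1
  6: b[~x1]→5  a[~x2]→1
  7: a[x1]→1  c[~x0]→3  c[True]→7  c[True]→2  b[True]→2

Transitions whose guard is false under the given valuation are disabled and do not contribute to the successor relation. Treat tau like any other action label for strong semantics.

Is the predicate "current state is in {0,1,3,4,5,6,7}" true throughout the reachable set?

Allowed set {0,1,3,4,5,6,7}
Reachable = {0,2}
  0: ok
  2: outside
reach 2 via tau — violates

Answer: INVARIANT VIOLATED at state 2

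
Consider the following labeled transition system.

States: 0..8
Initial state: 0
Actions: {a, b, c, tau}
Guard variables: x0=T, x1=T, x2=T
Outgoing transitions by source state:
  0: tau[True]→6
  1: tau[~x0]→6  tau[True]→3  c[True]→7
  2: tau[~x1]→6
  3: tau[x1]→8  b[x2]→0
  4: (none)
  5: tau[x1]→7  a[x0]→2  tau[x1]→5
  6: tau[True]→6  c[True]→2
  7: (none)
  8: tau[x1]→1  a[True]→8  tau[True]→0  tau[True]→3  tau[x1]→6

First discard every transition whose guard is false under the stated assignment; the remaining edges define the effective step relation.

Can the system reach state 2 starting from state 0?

After dropping false guards: 15 live edges.
Layer 0: {0}
Layer 1: {6}  total {0,6}
Layer 2: {2}  total {0,2,6}
R = {0,2,6}
Path to 2: tau·c

Answer: REACHABLE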